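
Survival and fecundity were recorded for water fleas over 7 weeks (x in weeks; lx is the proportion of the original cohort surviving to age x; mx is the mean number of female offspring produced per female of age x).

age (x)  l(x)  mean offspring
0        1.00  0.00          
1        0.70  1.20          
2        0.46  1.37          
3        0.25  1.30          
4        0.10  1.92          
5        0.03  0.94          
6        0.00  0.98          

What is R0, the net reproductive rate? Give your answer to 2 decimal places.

lx·mx by age: 0, 0.84, 0.6302, 0.325, 0.192, 0.0282, 0
R0 = Σ lx·mx = 2.0154 → 2.02

2.02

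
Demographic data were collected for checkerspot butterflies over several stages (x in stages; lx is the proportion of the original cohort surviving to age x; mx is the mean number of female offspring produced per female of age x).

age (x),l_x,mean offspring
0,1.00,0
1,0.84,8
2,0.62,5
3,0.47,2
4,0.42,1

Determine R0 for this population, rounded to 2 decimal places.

lx·mx by age: 0, 6.72, 3.1, 0.94, 0.42
R0 = Σ lx·mx = 11.18 → 11.18

11.18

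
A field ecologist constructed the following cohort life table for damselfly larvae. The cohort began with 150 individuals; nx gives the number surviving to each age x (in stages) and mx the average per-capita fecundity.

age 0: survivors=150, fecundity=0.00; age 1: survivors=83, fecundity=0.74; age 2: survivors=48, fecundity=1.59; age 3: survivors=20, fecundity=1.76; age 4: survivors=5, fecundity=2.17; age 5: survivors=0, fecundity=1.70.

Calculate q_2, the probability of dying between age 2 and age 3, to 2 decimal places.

lx = nx/n0 = nx/150: 1, 0.55333…, 0.32, 0.13333…, 0.03333…, 0
q_2 = (l_2 − l_3) / l_2 = (0.32 − 0.133333…) / 0.32
     = 0.186667… / 0.32 = 0.583333… → 0.58

0.58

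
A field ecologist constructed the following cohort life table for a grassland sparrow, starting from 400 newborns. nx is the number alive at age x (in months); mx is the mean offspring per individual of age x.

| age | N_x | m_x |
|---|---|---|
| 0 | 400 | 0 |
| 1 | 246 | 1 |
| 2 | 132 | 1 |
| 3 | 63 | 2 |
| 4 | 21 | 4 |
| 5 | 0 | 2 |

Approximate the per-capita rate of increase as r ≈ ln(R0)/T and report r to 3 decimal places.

0.185

lx = nx/n0 = nx/400: 1, 0.615, 0.33, 0.1575, 0.0525, 0
R0 = Σ lx·mx = 0 + 0.615 + 0.33 + 0.315 + 0.21 + 0 = 1.47
Σ x·lx·mx = 3.06; T = 3.06/1.47 = 2.08163…
r ≈ ln(R0)/T = ln(1.47)/2.08163… = 0.18508… → 0.185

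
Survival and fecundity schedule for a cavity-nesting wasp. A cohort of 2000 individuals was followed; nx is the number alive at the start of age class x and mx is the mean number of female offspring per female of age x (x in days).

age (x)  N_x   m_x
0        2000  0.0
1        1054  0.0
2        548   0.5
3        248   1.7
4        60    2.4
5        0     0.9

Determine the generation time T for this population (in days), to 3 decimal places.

2.845

lx = nx/n0 = nx/2000: 1, 0.527, 0.274, 0.124, 0.03, 0
lx·mx: 0, 0, 0.137, 0.2108, 0.072, 0 → R0 = 0.4198
x·lx·mx: 0, 0, 0.274, 0.6324, 0.288, 0 → Σ = 1.1944
T = 1.1944 / 0.4198 = 2.845164… → 2.845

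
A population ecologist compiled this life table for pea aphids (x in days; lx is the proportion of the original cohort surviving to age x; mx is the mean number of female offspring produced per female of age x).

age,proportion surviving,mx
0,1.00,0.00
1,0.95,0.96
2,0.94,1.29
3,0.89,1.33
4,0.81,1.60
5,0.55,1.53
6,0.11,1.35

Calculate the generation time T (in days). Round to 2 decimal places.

3.07

lx·mx: 0, 0.912, 1.2126, 1.1837, 1.296, 0.8415, 0.1485 → R0 = 5.5943
x·lx·mx: 0, 0.912, 2.4252, 3.5511, 5.184, 4.2075, 0.891 → Σ = 17.1708
T = 17.1708 / 5.5943 = 3.069338… → 3.07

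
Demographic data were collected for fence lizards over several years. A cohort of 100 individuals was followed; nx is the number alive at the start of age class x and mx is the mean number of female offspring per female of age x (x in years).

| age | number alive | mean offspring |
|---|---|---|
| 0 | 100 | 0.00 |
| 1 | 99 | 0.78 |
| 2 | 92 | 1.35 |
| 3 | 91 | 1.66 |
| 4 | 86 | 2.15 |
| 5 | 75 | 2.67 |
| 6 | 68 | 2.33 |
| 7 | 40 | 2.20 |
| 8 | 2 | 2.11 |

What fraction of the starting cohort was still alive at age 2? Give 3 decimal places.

0.920

l_2 = n_2/n_0 = 92/100 = 0.92 → 0.920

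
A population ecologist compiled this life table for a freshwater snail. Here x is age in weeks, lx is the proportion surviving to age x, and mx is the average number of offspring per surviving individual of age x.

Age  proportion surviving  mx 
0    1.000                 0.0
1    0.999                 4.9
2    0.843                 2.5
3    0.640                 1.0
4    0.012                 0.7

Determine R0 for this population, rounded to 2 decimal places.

7.65

lx·mx by age: 0, 4.8951, 2.1075, 0.64, 0.0084
R0 = Σ lx·mx = 7.651 → 7.65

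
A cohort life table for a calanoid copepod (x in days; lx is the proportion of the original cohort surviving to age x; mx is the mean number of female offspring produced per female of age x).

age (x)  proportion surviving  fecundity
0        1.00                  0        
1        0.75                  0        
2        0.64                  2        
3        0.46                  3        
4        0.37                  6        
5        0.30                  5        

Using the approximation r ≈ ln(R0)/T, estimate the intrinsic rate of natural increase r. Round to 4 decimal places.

0.5123

R0 = Σ lx·mx = 0 + 0 + 1.28 + 1.38 + 2.22 + 1.5 = 6.38
Σ x·lx·mx = 23.08; T = 23.08/6.38 = 3.61755…
r ≈ ln(R0)/T = ln(6.38)/3.61755… = 0.512271… → 0.5123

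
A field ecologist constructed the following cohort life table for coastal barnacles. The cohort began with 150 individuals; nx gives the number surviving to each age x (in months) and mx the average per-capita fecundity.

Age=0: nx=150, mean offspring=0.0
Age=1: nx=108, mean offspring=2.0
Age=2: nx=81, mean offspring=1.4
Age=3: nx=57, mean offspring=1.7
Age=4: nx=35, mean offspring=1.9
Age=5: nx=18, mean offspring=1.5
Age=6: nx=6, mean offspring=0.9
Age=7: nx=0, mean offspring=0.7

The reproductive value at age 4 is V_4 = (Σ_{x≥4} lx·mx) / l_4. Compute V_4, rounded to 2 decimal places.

2.83

lx = nx/n0 = nx/150: 1, 0.72, 0.54, 0.38, 0.23333…, 0.12, 0.04, 0
lx·mx for x ≥ 4: 0.443333…, 0.18, 0.036, 0 → sum = 0.659333…
V_4 = 0.659333… / l_4 = 0.659333… / 0.233333… = 2.825714… → 2.83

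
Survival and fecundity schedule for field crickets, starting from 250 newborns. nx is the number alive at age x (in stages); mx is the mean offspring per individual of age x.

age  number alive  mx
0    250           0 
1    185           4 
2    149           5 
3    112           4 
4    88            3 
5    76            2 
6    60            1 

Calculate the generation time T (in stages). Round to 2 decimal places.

lx = nx/n0 = nx/250: 1, 0.74, 0.596, 0.448, 0.352, 0.304, 0.24
lx·mx: 0, 2.96, 2.98, 1.792, 1.056, 0.608, 0.24 → R0 = 9.636
x·lx·mx: 0, 2.96, 5.96, 5.376, 4.224, 3.04, 1.44 → Σ = 23
T = 23 / 9.636 = 2.386883… → 2.39

2.39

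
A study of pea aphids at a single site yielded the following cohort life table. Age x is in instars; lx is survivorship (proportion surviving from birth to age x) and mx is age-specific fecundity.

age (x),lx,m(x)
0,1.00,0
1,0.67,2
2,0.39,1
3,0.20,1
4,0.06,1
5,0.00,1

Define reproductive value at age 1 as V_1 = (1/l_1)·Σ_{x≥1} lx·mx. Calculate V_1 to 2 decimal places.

2.97

lx·mx for x ≥ 1: 1.34, 0.39, 0.2, 0.06, 0 → sum = 1.99
V_1 = 1.99 / l_1 = 1.99 / 0.67 = 2.970149… → 2.97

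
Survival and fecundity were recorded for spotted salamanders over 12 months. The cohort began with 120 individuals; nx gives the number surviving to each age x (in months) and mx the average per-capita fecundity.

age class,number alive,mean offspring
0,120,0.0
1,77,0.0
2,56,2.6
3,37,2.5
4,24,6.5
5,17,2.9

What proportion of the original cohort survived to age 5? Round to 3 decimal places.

l_5 = n_5/n_0 = 17/120 = 0.141667… → 0.142

0.142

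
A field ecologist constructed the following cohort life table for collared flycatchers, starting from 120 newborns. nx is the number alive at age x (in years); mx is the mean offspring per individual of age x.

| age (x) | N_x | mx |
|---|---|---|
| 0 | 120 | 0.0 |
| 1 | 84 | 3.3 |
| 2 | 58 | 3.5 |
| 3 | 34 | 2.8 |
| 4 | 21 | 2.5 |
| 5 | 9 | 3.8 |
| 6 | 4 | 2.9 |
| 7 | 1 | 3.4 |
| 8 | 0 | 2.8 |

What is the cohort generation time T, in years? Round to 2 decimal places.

2.13

lx = nx/n0 = nx/120: 1, 0.7, 0.48333…, 0.28333…, 0.175, 0.075, 0.03333…, 0.00833…, 0
lx·mx: 0, 2.31, 1.691667…, 0.793333…, 0.4375, 0.285, 0.096667…, 0.028333…, 0 → R0 = 5.6425…
x·lx·mx: 0, 2.31, 3.383333…, 2.38…, 1.75, 1.425, 0.58…, 0.198333…, 0 → Σ = 12.026667…
T = 12.026667… / 5.6425… = 2.131443… → 2.13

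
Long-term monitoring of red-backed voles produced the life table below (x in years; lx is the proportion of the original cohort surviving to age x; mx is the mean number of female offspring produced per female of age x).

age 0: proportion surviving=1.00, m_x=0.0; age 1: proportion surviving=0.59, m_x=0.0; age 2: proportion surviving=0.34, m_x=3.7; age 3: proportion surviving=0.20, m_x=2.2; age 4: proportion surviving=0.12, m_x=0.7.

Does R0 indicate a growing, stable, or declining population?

R0 = Σ lx·mx = 0 + 0 + 1.258 + 0.44 + 0.084 = 1.782
R0 > 1, so the population is growing.

growing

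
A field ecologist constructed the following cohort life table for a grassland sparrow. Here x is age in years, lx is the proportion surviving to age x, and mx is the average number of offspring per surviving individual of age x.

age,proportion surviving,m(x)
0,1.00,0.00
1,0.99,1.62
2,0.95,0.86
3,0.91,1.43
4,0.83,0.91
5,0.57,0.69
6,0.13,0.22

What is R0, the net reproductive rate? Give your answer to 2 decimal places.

lx·mx by age: 0, 1.6038, 0.817, 1.3013, 0.7553, 0.3933, 0.0286
R0 = Σ lx·mx = 4.8993 → 4.90

4.90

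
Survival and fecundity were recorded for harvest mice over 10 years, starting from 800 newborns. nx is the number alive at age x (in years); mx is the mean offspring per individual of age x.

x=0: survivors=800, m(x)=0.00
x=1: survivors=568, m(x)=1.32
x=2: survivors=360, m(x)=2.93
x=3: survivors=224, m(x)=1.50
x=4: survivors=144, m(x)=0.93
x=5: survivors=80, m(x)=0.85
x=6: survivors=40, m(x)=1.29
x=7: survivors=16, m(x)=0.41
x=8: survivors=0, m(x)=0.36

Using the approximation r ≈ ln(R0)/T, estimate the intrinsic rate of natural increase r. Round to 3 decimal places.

lx = nx/n0 = nx/800: 1, 0.71, 0.45, 0.28, 0.18, 0.1, 0.05, 0.02, 0
R0 = Σ lx·mx = 0 + 0.9372 + 1.3185 + 0.42 + 0.1674 + 0.085 + 0.0645 + 0.0082 + 0 = 3.0008
Σ x·lx·mx = 6.3732; T = 6.3732/3.0008 = 2.12383…
r ≈ ln(R0)/T = ln(3.0008)/2.12383… = 0.5174… → 0.517

0.517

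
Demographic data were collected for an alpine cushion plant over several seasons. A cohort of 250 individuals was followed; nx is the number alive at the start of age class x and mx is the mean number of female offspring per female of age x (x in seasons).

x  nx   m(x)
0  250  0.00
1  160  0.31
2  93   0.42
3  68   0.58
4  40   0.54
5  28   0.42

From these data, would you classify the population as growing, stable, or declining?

declining

lx = nx/n0 = nx/250: 1, 0.64, 0.372, 0.272, 0.16, 0.112
R0 = Σ lx·mx = 0 + 0.1984 + 0.15624 + 0.15776 + 0.0864 + 0.04704 = 0.64584
R0 < 1, so the population is declining.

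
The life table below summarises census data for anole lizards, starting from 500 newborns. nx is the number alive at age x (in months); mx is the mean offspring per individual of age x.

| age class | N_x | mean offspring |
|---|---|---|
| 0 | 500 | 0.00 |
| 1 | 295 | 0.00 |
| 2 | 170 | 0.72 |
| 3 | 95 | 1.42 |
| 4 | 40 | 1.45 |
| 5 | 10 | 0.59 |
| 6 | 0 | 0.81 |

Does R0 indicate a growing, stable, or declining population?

lx = nx/n0 = nx/500: 1, 0.59, 0.34, 0.19, 0.08, 0.02, 0
R0 = Σ lx·mx = 0 + 0 + 0.2448 + 0.2698 + 0.116 + 0.0118 + 0 = 0.6424
R0 < 1, so the population is declining.

declining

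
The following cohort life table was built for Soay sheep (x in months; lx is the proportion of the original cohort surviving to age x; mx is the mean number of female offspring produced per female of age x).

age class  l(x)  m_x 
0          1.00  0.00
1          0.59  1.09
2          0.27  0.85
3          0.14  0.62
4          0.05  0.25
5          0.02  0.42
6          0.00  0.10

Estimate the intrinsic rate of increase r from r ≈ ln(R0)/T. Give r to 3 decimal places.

R0 = Σ lx·mx = 0 + 0.6431 + 0.2295 + 0.0868 + 0.0125 + 0.0084 + 0 = 0.9803
Σ x·lx·mx = 1.4545; T = 1.4545/0.9803 = 1.48373…
r ≈ ln(R0)/T = ln(0.9803)/1.48373… = -0.01341… → -0.013

-0.013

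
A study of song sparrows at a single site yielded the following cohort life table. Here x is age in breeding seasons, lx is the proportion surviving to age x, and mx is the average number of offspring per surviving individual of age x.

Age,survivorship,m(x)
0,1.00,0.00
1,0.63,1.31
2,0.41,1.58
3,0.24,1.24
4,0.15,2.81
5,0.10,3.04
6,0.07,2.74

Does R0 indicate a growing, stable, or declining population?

R0 = Σ lx·mx = 0 + 0.8253 + 0.6478 + 0.2976 + 0.4215 + 0.304 + 0.1918 = 2.688
R0 > 1, so the population is growing.

growing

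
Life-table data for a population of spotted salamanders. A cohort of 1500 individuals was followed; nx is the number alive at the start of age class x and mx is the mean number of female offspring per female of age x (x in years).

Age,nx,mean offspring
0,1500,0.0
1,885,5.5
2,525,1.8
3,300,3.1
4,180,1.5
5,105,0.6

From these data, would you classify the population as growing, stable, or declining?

growing

lx = nx/n0 = nx/1500: 1, 0.59, 0.35, 0.2, 0.12, 0.07
R0 = Σ lx·mx = 0 + 3.245 + 0.63 + 0.62 + 0.18 + 0.042 = 4.717
R0 > 1, so the population is growing.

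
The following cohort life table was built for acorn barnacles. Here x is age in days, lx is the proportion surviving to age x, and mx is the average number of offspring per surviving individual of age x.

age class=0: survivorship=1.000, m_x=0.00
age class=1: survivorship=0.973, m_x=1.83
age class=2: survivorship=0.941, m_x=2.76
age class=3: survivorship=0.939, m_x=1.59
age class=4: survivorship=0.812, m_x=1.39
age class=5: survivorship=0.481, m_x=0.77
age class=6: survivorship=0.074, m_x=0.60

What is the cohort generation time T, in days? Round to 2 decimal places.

2.44

lx·mx: 0, 1.78059, 2.59716, 1.49301, 1.12868, 0.37037, 0.0444 → R0 = 7.41421
x·lx·mx: 0, 1.78059, 5.19432, 4.47903, 4.51472, 1.85185, 0.2664 → Σ = 18.08691
T = 18.08691 / 7.41421 = 2.439493… → 2.44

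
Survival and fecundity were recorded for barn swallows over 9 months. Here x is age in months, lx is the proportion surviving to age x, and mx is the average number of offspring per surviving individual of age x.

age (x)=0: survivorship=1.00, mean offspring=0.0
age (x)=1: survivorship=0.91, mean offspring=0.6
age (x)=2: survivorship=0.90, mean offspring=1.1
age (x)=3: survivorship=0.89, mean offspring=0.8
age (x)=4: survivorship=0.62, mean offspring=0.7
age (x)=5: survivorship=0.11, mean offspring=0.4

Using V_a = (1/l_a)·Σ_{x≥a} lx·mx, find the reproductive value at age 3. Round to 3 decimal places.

1.337

lx·mx for x ≥ 3: 0.712, 0.434, 0.044 → sum = 1.19
V_3 = 1.19 / l_3 = 1.19 / 0.89 = 1.337079… → 1.337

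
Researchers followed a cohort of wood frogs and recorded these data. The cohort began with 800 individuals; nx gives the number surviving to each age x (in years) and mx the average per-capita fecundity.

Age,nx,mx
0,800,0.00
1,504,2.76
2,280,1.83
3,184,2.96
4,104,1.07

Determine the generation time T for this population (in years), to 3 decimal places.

lx = nx/n0 = nx/800: 1, 0.63, 0.35, 0.23, 0.13
lx·mx: 0, 1.7388, 0.6405, 0.6808, 0.1391 → R0 = 3.1992
x·lx·mx: 0, 1.7388, 1.281, 2.0424, 0.5564 → Σ = 5.6186
T = 5.6186 / 3.1992 = 1.756252… → 1.756

1.756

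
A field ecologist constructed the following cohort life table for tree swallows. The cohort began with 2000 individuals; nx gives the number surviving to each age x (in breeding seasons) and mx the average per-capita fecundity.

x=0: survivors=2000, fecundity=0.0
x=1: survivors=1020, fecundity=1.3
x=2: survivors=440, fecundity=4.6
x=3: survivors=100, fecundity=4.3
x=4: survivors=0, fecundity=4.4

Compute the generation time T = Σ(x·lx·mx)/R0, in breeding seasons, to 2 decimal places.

1.76

lx = nx/n0 = nx/2000: 1, 0.51, 0.22, 0.05, 0
lx·mx: 0, 0.663, 1.012, 0.215, 0 → R0 = 1.89
x·lx·mx: 0, 0.663, 2.024, 0.645, 0 → Σ = 3.332
T = 3.332 / 1.89 = 1.762963… → 1.76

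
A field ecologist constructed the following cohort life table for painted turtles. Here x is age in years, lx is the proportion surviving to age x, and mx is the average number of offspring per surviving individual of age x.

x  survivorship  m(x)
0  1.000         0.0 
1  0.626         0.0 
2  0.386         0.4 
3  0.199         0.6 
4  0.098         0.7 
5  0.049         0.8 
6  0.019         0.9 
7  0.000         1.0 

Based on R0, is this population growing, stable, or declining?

R0 = Σ lx·mx = 0 + 0 + 0.1544 + 0.1194 + 0.0686 + 0.0392 + 0.0171 + 0 = 0.3987
R0 < 1, so the population is declining.

declining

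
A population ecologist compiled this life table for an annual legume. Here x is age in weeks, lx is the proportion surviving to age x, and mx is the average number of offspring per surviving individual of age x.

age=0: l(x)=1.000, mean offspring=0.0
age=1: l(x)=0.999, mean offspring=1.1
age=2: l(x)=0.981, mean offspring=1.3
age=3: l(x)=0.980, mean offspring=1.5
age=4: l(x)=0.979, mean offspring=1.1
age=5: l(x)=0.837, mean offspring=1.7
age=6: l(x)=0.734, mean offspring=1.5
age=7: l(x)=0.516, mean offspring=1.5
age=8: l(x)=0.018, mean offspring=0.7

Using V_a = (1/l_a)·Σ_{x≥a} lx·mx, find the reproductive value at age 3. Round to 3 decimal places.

lx·mx for x ≥ 3: 1.47, 1.0769, 1.4229, 1.101, 0.774, 0.0126 → sum = 5.8574
V_3 = 5.8574 / l_3 = 5.8574 / 0.98 = 5.976939… → 5.977

5.977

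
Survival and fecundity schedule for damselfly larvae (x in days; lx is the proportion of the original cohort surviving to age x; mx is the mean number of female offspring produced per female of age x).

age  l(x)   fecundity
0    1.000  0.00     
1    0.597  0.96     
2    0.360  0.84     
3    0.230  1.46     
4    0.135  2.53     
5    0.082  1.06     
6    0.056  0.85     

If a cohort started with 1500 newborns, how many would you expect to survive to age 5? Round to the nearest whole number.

Expected survivors = N0 · l_5 = 1500 × 0.082 = 123 → 123

123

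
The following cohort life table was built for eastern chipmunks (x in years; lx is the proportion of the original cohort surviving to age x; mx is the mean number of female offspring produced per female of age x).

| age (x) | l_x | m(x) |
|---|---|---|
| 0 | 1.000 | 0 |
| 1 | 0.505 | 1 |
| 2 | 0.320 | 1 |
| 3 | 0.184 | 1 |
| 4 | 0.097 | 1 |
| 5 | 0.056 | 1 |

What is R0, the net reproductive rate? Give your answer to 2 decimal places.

lx·mx by age: 0, 0.505, 0.32, 0.184, 0.097, 0.056
R0 = Σ lx·mx = 1.162 → 1.16

1.16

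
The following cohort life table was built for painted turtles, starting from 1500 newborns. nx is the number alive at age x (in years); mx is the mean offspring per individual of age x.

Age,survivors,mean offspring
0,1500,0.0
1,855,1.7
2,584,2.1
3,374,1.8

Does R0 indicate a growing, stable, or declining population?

lx = nx/n0 = nx/1500: 1, 0.57, 0.38933…, 0.24933…
R0 = Σ lx·mx = 0 + 0.969 + 0.8176… + 0.4488… = 2.2354…
R0 > 1, so the population is growing.

growing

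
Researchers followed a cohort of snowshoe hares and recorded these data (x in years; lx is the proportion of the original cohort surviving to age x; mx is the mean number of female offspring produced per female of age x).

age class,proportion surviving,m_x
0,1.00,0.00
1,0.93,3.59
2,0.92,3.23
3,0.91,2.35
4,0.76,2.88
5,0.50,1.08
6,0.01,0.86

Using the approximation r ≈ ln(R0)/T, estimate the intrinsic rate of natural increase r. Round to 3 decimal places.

R0 = Σ lx·mx = 0 + 3.3387 + 2.9716 + 2.1385 + 2.1888 + 0.54 + 0.0086 = 11.1862
Σ x·lx·mx = 27.2042; T = 27.2042/11.1862 = 2.43194…
r ≈ ln(R0)/T = ln(11.1862)/2.43194… = 0.9929… → 0.993

0.993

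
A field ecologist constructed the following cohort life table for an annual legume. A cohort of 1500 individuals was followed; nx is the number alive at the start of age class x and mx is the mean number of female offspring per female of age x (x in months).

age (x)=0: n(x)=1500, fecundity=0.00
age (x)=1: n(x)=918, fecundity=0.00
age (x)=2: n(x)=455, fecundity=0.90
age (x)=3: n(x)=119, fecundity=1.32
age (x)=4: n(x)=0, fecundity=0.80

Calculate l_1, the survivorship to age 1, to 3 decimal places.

l_1 = n_1/n_0 = 918/1500 = 0.612 → 0.612

0.612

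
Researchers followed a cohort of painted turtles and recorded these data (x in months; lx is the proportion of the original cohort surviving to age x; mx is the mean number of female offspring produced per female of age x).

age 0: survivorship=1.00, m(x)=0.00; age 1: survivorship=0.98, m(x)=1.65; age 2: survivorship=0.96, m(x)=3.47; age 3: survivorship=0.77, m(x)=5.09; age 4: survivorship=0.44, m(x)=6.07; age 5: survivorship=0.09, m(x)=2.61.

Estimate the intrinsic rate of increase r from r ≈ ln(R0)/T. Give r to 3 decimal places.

0.910

R0 = Σ lx·mx = 0 + 1.617 + 3.3312 + 3.9193 + 2.6708 + 0.2349 = 11.7732
Σ x·lx·mx = 31.895; T = 31.895/11.7732 = 2.70912…
r ≈ ln(R0)/T = ln(11.7732)/2.70912… = 0.91019… → 0.910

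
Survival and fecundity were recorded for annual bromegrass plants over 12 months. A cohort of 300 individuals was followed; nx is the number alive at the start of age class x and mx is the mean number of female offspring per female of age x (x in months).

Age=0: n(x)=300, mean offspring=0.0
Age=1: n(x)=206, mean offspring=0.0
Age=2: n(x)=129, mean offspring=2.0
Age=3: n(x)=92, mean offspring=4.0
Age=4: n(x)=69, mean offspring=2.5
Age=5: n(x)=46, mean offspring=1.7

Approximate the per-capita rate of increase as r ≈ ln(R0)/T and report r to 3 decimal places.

lx = nx/n0 = nx/300: 1, 0.68667…, 0.43, 0.30667…, 0.23, 0.15333…
R0 = Σ lx·mx = 0 + 0 + 0.86 + 1.22667… + 0.575 + 0.26067… = 2.922333…
Σ x·lx·mx = 9.003333…; T = 9.003333…/2.922333… = 3.08087…
r ≈ ln(R0)/T = ln(2.922333…)/3.08087… = 0.34808… → 0.348

0.348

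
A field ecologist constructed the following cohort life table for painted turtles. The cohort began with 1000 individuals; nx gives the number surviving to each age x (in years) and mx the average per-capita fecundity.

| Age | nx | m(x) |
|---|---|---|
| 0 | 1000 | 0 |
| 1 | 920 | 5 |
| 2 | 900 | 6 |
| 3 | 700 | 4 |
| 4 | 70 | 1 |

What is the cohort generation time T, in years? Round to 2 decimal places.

lx = nx/n0 = nx/1000: 1, 0.92, 0.9, 0.7, 0.07
lx·mx: 0, 4.6, 5.4, 2.8, 0.07 → R0 = 12.87
x·lx·mx: 0, 4.6, 10.8, 8.4, 0.28 → Σ = 24.08
T = 24.08 / 12.87 = 1.871018… → 1.87

1.87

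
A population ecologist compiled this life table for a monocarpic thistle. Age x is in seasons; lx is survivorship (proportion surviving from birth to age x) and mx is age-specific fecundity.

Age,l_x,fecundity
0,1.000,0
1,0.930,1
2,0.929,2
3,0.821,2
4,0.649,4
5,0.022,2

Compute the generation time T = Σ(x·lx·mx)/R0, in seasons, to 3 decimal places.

2.854

lx·mx: 0, 0.93, 1.858, 1.642, 2.596, 0.044 → R0 = 7.07
x·lx·mx: 0, 0.93, 3.716, 4.926, 10.384, 0.22 → Σ = 20.176
T = 20.176 / 7.07 = 2.853748… → 2.854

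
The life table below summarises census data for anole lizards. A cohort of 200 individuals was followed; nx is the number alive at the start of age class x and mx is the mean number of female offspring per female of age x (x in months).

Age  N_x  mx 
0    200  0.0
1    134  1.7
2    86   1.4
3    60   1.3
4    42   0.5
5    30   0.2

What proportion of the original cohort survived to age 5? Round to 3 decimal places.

l_5 = n_5/n_0 = 30/200 = 0.15 → 0.150

0.150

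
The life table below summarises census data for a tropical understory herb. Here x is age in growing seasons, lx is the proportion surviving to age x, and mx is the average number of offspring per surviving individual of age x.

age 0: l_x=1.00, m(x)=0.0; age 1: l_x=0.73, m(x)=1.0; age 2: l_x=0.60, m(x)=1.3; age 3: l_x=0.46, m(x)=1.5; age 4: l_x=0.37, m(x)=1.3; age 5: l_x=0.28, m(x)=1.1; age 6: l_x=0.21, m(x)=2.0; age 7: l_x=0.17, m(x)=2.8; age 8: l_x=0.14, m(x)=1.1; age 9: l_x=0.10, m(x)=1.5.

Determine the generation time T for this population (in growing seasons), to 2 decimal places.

lx·mx: 0, 0.73, 0.78, 0.69, 0.481, 0.308, 0.42, 0.476, 0.154, 0.15 → R0 = 4.189
x·lx·mx: 0, 0.73, 1.56, 2.07, 1.924, 1.54, 2.52, 3.332, 1.232, 1.35 → Σ = 16.258
T = 16.258 / 4.189 = 3.881117… → 3.88

3.88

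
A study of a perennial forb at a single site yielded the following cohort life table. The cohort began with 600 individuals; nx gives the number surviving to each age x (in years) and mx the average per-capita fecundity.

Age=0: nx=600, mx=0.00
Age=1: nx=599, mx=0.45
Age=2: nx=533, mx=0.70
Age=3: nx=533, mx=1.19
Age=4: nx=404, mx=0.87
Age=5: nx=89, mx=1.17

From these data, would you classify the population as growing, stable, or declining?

growing

lx = nx/n0 = nx/600: 1, 0.99833…, 0.88833…, 0.88833…, 0.67333…, 0.14833…
R0 = Σ lx·mx = 0 + 0.44925… + 0.621833… + 1.057117… + 0.5858… + 0.17355… = 2.88755…
R0 > 1, so the population is growing.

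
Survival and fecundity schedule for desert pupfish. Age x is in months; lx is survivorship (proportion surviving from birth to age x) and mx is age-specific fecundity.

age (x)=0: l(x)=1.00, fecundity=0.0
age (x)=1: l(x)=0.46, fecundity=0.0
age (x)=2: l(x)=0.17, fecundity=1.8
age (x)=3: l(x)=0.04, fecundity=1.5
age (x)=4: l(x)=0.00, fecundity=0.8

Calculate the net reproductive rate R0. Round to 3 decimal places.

0.366

lx·mx by age: 0, 0, 0.306, 0.06, 0
R0 = Σ lx·mx = 0.366 → 0.366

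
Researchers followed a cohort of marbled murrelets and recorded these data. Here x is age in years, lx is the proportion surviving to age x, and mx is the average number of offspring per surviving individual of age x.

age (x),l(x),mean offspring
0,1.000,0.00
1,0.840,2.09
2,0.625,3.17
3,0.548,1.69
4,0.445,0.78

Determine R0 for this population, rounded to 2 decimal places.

lx·mx by age: 0, 1.7556, 1.98125, 0.92612, 0.3471
R0 = Σ lx·mx = 5.01007 → 5.01

5.01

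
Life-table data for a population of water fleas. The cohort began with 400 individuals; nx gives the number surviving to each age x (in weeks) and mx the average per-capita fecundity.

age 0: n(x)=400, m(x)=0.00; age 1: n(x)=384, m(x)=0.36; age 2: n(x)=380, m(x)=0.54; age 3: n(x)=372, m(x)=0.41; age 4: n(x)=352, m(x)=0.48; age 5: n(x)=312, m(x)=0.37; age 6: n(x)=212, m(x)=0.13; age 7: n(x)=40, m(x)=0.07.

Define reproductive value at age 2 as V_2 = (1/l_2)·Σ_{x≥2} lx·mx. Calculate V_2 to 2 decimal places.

1.77

lx = nx/n0 = nx/400: 1, 0.96, 0.95, 0.93, 0.88, 0.78, 0.53, 0.1
lx·mx for x ≥ 2: 0.513, 0.3813, 0.4224, 0.2886, 0.0689, 0.007 → sum = 1.6812
V_2 = 1.6812 / l_2 = 1.6812 / 0.95 = 1.769684… → 1.77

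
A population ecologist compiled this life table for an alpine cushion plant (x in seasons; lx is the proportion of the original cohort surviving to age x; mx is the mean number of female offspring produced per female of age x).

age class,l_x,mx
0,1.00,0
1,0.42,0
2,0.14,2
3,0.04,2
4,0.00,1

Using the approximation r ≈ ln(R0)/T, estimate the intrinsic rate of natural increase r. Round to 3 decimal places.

-0.460

R0 = Σ lx·mx = 0 + 0 + 0.28 + 0.08 + 0 = 0.36
Σ x·lx·mx = 0.8; T = 0.8/0.36 = 2.22222…
r ≈ ln(R0)/T = ln(0.36)/2.22222… = -0.45974… → -0.460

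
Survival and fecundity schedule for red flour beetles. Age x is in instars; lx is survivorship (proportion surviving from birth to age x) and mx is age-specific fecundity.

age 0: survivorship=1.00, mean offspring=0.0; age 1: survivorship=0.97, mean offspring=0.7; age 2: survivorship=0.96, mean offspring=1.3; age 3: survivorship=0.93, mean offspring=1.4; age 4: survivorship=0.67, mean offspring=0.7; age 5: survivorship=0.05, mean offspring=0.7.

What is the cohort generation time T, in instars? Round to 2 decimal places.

lx·mx: 0, 0.679, 1.248, 1.302, 0.469, 0.035 → R0 = 3.733
x·lx·mx: 0, 0.679, 2.496, 3.906, 1.876, 0.175 → Σ = 9.132
T = 9.132 / 3.733 = 2.44629… → 2.45

2.45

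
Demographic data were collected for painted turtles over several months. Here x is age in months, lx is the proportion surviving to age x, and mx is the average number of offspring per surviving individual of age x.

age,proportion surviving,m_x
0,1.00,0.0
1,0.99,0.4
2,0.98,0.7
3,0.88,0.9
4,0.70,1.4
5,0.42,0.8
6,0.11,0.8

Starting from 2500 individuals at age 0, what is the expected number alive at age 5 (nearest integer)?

Expected survivors = N0 · l_5 = 2500 × 0.42 = 1050 → 1050

1050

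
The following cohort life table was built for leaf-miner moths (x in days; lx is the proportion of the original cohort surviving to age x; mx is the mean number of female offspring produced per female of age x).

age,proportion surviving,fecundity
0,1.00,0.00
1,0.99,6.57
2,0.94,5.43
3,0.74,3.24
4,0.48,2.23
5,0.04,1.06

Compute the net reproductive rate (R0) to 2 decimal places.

lx·mx by age: 0, 6.5043, 5.1042, 2.3976, 1.0704, 0.0424
R0 = Σ lx·mx = 15.1189 → 15.12

15.12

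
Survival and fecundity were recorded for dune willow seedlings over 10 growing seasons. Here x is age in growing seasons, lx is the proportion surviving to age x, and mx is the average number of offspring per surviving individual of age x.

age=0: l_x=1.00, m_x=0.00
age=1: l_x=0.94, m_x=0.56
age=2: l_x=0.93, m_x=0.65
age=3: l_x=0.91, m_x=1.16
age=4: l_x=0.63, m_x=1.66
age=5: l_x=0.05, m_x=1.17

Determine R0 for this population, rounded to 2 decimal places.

3.29

lx·mx by age: 0, 0.5264, 0.6045, 1.0556, 1.0458, 0.0585
R0 = Σ lx·mx = 3.2908 → 3.29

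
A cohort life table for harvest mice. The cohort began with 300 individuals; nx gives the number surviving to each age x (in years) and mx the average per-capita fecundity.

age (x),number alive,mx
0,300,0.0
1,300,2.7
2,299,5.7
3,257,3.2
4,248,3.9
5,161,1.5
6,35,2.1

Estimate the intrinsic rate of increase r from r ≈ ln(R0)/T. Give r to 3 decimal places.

1.035

lx = nx/n0 = nx/300: 1, 1, 0.99667…, 0.85667…, 0.82667…, 0.53667…, 0.11667…
R0 = Σ lx·mx = 0 + 2.7 + 5.681… + 2.74133… + 3.224… + 0.805… + 0.245… = 15.396333…
Σ x·lx·mx = 40.677…; T = 40.677…/15.396333… = 2.64199…
r ≈ ln(R0)/T = ln(15.396333…)/2.64199… = 1.03487… → 1.035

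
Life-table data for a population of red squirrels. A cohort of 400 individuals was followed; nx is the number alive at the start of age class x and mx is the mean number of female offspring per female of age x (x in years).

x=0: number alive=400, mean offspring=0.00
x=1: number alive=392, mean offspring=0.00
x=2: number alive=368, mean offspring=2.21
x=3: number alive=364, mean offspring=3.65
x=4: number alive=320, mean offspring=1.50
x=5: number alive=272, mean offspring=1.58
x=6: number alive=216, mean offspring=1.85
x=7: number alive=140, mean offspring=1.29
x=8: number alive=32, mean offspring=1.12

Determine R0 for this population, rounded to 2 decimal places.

9.17

lx = nx/n0 = nx/400: 1, 0.98, 0.92, 0.91, 0.8, 0.68, 0.54, 0.35, 0.08
lx·mx by age: 0, 0, 2.0332, 3.3215, 1.2, 1.0744, 0.999, 0.4515, 0.0896
R0 = Σ lx·mx = 9.1692 → 9.17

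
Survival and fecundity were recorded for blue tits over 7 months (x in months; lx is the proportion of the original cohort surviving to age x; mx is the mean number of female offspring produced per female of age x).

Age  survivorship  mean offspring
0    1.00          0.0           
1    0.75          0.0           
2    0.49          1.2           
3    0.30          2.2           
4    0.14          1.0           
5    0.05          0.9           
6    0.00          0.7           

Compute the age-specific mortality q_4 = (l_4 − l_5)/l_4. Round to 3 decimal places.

0.643

q_4 = (l_4 − l_5) / l_4 = (0.14 − 0.05) / 0.14
     = 0.09 / 0.14 = 0.642857… → 0.643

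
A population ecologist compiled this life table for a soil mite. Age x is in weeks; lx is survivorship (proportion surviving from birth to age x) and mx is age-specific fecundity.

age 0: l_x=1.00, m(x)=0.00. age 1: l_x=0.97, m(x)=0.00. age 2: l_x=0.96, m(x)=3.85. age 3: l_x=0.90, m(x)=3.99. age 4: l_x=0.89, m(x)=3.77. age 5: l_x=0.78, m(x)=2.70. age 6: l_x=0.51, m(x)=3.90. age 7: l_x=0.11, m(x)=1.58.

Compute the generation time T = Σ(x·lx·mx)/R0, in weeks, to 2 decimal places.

3.71

lx·mx: 0, 0, 3.696, 3.591, 3.3553, 2.106, 1.989, 0.1738 → R0 = 14.9111
x·lx·mx: 0, 0, 7.392, 10.773, 13.4212, 10.53, 11.934, 1.2166 → Σ = 55.2668
T = 55.2668 / 14.9111 = 3.70642… → 3.71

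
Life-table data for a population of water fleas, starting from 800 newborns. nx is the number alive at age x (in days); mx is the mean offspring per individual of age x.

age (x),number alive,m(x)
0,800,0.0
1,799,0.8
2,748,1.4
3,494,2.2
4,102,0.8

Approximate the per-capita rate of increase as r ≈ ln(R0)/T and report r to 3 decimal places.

lx = nx/n0 = nx/800: 1, 0.99875, 0.935, 0.6175, 0.1275
R0 = Σ lx·mx = 0 + 0.799… + 1.309 + 1.3585 + 0.102 = 3.5685
Σ x·lx·mx = 7.9005; T = 7.9005/3.5685 = 2.21396…
r ≈ ln(R0)/T = ln(3.5685)/2.21396… = 0.5746… → 0.575

0.575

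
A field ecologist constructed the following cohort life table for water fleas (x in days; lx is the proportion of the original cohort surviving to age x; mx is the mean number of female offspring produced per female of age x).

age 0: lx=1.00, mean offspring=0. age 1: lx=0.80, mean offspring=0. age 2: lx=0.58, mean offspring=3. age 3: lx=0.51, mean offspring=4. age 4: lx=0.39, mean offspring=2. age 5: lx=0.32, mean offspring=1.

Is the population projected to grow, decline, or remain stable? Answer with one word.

growing

R0 = Σ lx·mx = 0 + 0 + 1.74 + 2.04 + 0.78 + 0.32 = 4.88
R0 > 1, so the population is growing.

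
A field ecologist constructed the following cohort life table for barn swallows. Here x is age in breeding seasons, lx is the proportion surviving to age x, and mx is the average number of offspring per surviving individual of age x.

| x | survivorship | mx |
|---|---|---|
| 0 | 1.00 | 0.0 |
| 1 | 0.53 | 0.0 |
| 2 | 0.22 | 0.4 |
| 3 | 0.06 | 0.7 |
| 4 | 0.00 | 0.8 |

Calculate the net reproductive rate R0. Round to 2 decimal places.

0.13

lx·mx by age: 0, 0, 0.088, 0.042, 0
R0 = Σ lx·mx = 0.13 → 0.13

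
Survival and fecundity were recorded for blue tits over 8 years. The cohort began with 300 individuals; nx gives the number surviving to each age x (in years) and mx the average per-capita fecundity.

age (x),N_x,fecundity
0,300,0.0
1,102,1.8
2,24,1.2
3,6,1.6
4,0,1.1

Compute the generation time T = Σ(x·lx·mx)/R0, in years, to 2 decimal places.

1.22

lx = nx/n0 = nx/300: 1, 0.34, 0.08, 0.02, 0
lx·mx: 0, 0.612, 0.096, 0.032, 0 → R0 = 0.74
x·lx·mx: 0, 0.612, 0.192, 0.096, 0 → Σ = 0.9
T = 0.9 / 0.74 = 1.216216… → 1.22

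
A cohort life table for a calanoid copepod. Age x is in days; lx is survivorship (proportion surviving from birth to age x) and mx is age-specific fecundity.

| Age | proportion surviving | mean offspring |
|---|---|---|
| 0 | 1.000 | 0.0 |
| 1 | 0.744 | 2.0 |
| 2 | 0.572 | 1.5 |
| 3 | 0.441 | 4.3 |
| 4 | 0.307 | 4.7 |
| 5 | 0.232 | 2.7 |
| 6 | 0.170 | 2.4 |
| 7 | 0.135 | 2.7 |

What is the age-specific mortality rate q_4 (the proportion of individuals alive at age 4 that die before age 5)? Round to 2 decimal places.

0.24

q_4 = (l_4 − l_5) / l_4 = (0.307 − 0.232) / 0.307
     = 0.075 / 0.307 = 0.2443… → 0.24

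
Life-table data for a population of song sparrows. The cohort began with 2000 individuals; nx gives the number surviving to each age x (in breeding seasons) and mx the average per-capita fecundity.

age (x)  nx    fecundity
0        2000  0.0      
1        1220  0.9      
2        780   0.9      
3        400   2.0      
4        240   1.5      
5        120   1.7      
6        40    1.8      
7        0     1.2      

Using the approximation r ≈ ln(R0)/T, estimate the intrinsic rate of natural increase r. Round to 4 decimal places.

lx = nx/n0 = nx/2000: 1, 0.61, 0.39, 0.2, 0.12, 0.06, 0.02, 0
R0 = Σ lx·mx = 0 + 0.549 + 0.351 + 0.4 + 0.18 + 0.102 + 0.036 + 0 = 1.618
Σ x·lx·mx = 3.897; T = 3.897/1.618 = 2.40853…
r ≈ ln(R0)/T = ln(1.618)/2.40853… = 0.199786… → 0.1998

0.1998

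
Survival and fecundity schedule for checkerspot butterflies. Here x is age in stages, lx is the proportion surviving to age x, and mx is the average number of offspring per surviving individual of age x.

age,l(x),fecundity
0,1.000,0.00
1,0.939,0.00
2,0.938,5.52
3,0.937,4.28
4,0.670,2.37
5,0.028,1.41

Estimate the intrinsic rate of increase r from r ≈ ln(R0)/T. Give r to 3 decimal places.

R0 = Σ lx·mx = 0 + 0 + 5.17776 + 4.01036 + 1.5879 + 0.03948 = 10.8155
Σ x·lx·mx = 28.9356; T = 28.9356/10.8155 = 2.67538…
r ≈ ln(R0)/T = ln(10.8155)/2.67538… = 0.88996… → 0.890

0.890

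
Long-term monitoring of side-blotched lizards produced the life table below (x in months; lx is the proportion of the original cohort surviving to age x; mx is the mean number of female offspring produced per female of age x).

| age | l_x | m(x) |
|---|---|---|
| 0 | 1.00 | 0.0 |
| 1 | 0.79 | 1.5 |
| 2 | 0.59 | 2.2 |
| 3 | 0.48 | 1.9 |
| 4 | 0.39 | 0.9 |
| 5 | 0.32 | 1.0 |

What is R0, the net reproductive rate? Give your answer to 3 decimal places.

4.066

lx·mx by age: 0, 1.185, 1.298, 0.912, 0.351, 0.32
R0 = Σ lx·mx = 4.066 → 4.066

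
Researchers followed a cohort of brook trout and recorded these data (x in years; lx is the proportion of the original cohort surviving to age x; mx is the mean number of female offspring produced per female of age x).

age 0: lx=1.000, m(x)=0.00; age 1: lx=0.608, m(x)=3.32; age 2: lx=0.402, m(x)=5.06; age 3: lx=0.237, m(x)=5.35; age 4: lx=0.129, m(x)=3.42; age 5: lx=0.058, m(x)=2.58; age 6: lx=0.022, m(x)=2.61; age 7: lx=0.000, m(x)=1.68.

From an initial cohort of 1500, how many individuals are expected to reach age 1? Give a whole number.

912

Expected survivors = N0 · l_1 = 1500 × 0.608 = 912 → 912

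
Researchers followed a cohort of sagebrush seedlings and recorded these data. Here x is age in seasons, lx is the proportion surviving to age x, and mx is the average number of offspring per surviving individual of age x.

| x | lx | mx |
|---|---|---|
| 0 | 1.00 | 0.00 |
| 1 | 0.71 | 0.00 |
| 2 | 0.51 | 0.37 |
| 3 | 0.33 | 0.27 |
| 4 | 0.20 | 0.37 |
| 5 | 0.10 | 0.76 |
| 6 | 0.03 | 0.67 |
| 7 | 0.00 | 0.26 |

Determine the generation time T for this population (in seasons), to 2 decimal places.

lx·mx: 0, 0, 0.1887, 0.0891, 0.074, 0.076, 0.0201, 0 → R0 = 0.4479
x·lx·mx: 0, 0, 0.3774, 0.2673, 0.296, 0.38, 0.1206, 0 → Σ = 1.4413
T = 1.4413 / 0.4479 = 3.217906… → 3.22

3.22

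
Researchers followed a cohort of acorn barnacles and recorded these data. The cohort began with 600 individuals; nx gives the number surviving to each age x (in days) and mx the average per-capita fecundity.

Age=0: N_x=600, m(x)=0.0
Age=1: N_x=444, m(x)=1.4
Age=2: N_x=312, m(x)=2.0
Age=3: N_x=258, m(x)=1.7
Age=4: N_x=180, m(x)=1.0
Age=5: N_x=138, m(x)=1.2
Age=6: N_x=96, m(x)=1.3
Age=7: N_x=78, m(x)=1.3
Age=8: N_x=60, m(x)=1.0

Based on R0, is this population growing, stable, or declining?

growing

lx = nx/n0 = nx/600: 1, 0.74, 0.52, 0.43, 0.3, 0.23, 0.16, 0.13, 0.1
R0 = Σ lx·mx = 0 + 1.036 + 1.04 + 0.731 + 0.3 + 0.276 + 0.208 + 0.169 + 0.1 = 3.86
R0 > 1, so the population is growing.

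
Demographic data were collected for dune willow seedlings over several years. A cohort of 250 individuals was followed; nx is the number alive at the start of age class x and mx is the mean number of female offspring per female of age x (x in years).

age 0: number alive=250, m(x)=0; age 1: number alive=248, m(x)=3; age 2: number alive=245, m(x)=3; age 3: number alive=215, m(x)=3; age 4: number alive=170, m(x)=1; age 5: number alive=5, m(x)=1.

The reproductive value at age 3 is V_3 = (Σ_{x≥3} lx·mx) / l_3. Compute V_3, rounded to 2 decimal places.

lx = nx/n0 = nx/250: 1, 0.992, 0.98, 0.86, 0.68, 0.02
lx·mx for x ≥ 3: 2.58, 0.68, 0.02 → sum = 3.28
V_3 = 3.28 / l_3 = 3.28 / 0.86 = 3.813953… → 3.81

3.81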